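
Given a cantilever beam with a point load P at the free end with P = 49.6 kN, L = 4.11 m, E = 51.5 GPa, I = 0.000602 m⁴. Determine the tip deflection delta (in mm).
Model: a cantilever beam with a point load P at the free end, so delta = (P·L^3) / (3·E·I).
Convert to SI units:
  P = 49.6 kN = 49600 N
  E = 51.5 GPa = 5.15 × 10¹⁰ Pa
Substitute:
  delta = (49600 × 4.11^3) / (3 × (5.15 × 10¹⁰) × 0.000602)
  delta = 0.03702 m
Convert: delta = 0.03702 m = 37.02 mm
Final answer: delta = 37.02 mm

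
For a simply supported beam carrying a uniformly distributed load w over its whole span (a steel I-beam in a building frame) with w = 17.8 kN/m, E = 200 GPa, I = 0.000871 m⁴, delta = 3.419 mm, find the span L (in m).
Model: a simply supported beam carrying a uniformly distributed load w over its whole span, so delta = (5·w·L^4) / (384·E·I).
Solve for L: L = ((384·delta·E·I) / (5·w))^(1/4).
Convert to SI units:
  w = 17.8 kN/m = 17800 N/m
  E = 200 GPa = 2 × 10¹¹ Pa
  delta = 3.419 mm = 0.003419 m
Substitute:
  L = ((384 × 0.003419 × (2 × 10¹¹) × 0.000871) / (5 × 17800))^(1/4)
  L = 7.12 m
Final answer: L = 7.12 m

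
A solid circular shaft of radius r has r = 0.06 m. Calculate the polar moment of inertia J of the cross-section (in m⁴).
Model: a solid circular shaft of radius r, so J = (π·r^4) / 2.
Substitute:
  J = (π × 0.06^4) / 2
  J = 2.036 × 10⁻⁵ m⁴
Final answer: J = 2.036 × 10⁻⁵ m⁴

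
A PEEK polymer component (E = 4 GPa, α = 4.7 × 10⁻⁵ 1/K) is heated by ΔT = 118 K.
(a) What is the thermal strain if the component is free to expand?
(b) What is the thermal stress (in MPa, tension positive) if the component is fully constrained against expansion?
(a) Free thermal strain ε_th = α·ΔT = (4.7 × 10⁻⁵) × 118 = 0.005546
(b) Fully constrained, the expansion is suppressed, so σ = -E·α·ΔT. Convert E = 4 GPa = 4 × 10⁹ Pa.
  σ = -(4 × 10⁹) × (4.7 × 10⁻⁵) × 118 = -2.218 × 10⁷ Pa = -22.18 MPa (compressive)
Final answer: (a) ε_th = 0.005546, (b) σ = -22.18 MPa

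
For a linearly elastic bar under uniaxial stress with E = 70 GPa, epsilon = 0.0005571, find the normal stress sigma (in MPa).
Model: a linearly elastic bar under uniaxial stress, so epsilon = sigma / E.
Solve for sigma: sigma = epsilon·E.
Convert to SI units:
  E = 70 GPa = 7 × 10¹⁰ Pa
Substitute:
  sigma = 0.0005571 × (7 × 10¹⁰)
  sigma = 3.9 × 10⁷ Pa
Convert: sigma = 3.9 × 10⁷ Pa = 39 MPa
Final answer: sigma = 39 MPa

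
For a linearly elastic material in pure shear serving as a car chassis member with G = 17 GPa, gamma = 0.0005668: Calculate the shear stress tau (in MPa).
Model: a linearly elastic material in pure shear, so tau = G·gamma.
Convert to SI units:
  G = 17 GPa = 1.7 × 10¹⁰ Pa
Substitute:
  tau = (1.7 × 10¹⁰) × 0.0005668
  tau = 9.636 × 10⁶ Pa
Convert: tau = 9.636 × 10⁶ Pa = 9.636 MPa
Final answer: tau = 9.636 MPa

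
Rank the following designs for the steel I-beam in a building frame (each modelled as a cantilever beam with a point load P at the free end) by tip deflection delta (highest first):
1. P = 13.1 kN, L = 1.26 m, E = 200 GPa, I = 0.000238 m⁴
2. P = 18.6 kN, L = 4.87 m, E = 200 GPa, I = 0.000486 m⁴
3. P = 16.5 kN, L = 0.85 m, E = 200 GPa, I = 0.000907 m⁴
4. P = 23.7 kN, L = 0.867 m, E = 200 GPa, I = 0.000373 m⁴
Model: a cantilever beam with a point load P at the free end, so delta = (P·L^3) / (3·E·I) (SI units).
  Case 1: delta = (13100 × 1.26^3) / (3 × (2 × 10¹¹) × 0.000238) = 0.0001835 m = 0.1835 mm
  Case 2: delta = (18600 × 4.87^3) / (3 × (2 × 10¹¹) × 0.000486) = 0.007367 m = 7.367 mm
  Case 3: delta = (16500 × 0.85^3) / (3 × (2 × 10¹¹) × 0.000907) = 1.862 × 10⁻⁵ m = 0.01862 mm
  Case 4: delta = (23700 × 0.867^3) / (3 × (2 × 10¹¹) × 0.000373) = 6.902 × 10⁻⁵ m = 0.06902 mm
Ordering: 7.367 mm (case 2) > 0.1835 mm (case 1) > 0.06902 mm (case 4) > 0.01862 mm (case 3)
Final answer: 2, 1, 4, 3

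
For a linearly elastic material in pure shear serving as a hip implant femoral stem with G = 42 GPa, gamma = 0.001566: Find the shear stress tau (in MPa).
Model: a linearly elastic material in pure shear, so tau = G·gamma.
Convert to SI units:
  G = 42 GPa = 4.2 × 10¹⁰ Pa
Substitute:
  tau = (4.2 × 10¹⁰) × 0.001566
  tau = 6.577 × 10⁷ Pa
Convert: tau = 6.577 × 10⁷ Pa = 65.77 MPa
Final answer: tau = 65.77 MPa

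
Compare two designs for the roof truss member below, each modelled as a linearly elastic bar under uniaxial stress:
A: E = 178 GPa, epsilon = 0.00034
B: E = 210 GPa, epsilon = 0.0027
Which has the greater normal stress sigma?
Model: a linearly elastic bar under uniaxial stress, so sigma = E·epsilon (SI units).
  A: sigma = (1.78 × 10¹¹) × 0.00034 = 6.052 × 10⁷ Pa = 60.52 MPa
  B: sigma = (2.1 × 10¹¹) × 0.0027 = 5.67 × 10⁸ Pa = 567 MPa
567 MPa > 60.52 MPa, so B is larger.
Final answer: B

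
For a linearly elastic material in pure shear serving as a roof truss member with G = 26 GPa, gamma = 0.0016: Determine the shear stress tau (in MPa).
Model: a linearly elastic material in pure shear, so tau = G·gamma.
Convert to SI units:
  G = 26 GPa = 2.6 × 10¹⁰ Pa
Substitute:
  tau = (2.6 × 10¹⁰) × 0.0016
  tau = 4.16 × 10⁷ Pa
Convert: tau = 4.16 × 10⁷ Pa = 41.6 MPa
Final answer: tau = 41.6 MPa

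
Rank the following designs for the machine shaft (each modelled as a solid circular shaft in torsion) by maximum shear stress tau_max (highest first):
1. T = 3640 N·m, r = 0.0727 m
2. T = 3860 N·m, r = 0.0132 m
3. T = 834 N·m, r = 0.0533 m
Model: a solid circular shaft in torsion, so tau_max = (2·T) / (π·r^3) (SI units).
  Case 1: tau_max = (2 × 3640) / (π × 0.0727^3) = 6.031 × 10⁶ Pa = 6.031 MPa
  Case 2: tau_max = (2 × 3860) / (π × 0.0132^3) = 1.068 × 10⁹ Pa = 1068 MPa
  Case 3: tau_max = (2 × 834) / (π × 0.0533^3) = 3.506 × 10⁶ Pa = 3.506 MPa
Ordering: 1068 MPa (case 2) > 6.031 MPa (case 1) > 3.506 MPa (case 3)
Final answer: 2, 1, 3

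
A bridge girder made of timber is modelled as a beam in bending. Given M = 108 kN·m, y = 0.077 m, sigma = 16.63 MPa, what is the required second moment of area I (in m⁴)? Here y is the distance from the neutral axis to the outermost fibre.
Model: a beam in bending, so sigma = (M·y) / I.
Solve for I: I = (M·y) / sigma.
Convert to SI units:
  M = 108 kN·m = 108000 N·m
  sigma = 16.63 MPa = 1.663 × 10⁷ Pa
Substitute:
  I = (108000 × 0.077) / (1.663 × 10⁷)
  I = 0.0005001 m⁴
Final answer: I = 0.0005001 m⁴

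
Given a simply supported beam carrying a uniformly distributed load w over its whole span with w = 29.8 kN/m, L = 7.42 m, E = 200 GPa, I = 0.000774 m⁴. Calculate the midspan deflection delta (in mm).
Model: a simply supported beam carrying a uniformly distributed load w over its whole span, so delta = (5·w·L^4) / (384·E·I).
Convert to SI units:
  w = 29.8 kN/m = 29800 N/m
  E = 200 GPa = 2 × 10¹¹ Pa
Substitute:
  delta = (5 × 29800 × 7.42^4) / (384 × (2 × 10¹¹) × 0.000774)
  delta = 0.007598 m
Convert: delta = 0.007598 m = 7.598 mm
Final answer: delta = 7.598 mm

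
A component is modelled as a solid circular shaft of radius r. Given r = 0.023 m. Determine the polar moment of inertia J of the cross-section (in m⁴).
Model: a solid circular shaft of radius r, so J = (π·r^4) / 2.
Substitute:
  J = (π × 0.023^4) / 2
  J = 4.396 × 10⁻⁷ m⁴
Final answer: J = 4.396 × 10⁻⁷ m⁴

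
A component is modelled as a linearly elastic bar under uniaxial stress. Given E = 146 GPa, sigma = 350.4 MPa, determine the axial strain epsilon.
Model: a linearly elastic bar under uniaxial stress, so sigma = E·epsilon.
Solve for epsilon: epsilon = sigma / E.
Convert to SI units:
  E = 146 GPa = 1.46 × 10¹¹ Pa
  sigma = 350.4 MPa = 3.504 × 10⁸ Pa
Substitute:
  epsilon = (3.504 × 10⁸) / (1.46 × 10¹¹)
  epsilon = 0.0024
Final answer: epsilon = 0.0024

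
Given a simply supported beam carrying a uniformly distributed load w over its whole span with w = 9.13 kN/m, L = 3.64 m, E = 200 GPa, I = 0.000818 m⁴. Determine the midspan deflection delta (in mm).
Model: a simply supported beam carrying a uniformly distributed load w over its whole span, so delta = (5·w·L^4) / (384·E·I).
Convert to SI units:
  w = 9.13 kN/m = 9130 N/m
  E = 200 GPa = 2 × 10¹¹ Pa
Substitute:
  delta = (5 × 9130 × 3.64^4) / (384 × (2 × 10¹¹) × 0.000818)
  delta = 0.0001276 m
Convert: delta = 0.0001276 m = 0.1276 mm
Final answer: delta = 0.1276 mm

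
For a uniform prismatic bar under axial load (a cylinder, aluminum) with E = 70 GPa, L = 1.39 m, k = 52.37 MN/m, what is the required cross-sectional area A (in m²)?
Model: a uniform prismatic bar under axial load, so k = (A·E) / L.
Solve for A: A = (k·L) / E.
Convert to SI units:
  E = 70 GPa = 7 × 10¹⁰ Pa
  k = 52.37 MN/m = 5.237 × 10⁷ N/m
Substitute:
  A = ((5.237 × 10⁷) × 1.39) / (7 × 10¹⁰)
  A = 0.00104 m²
Final answer: A = 0.00104 m²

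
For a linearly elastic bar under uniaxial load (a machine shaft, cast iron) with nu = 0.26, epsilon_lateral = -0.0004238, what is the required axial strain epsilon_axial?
Model: a linearly elastic bar under uniaxial load, so epsilon_lateral = -nu·epsilon_axial.
Solve for epsilon_axial: epsilon_axial = -epsilon_lateral / nu.
Substitute:
  epsilon_axial = -(-0.0004238) / 0.26
  epsilon_axial = 0.00163
Final answer: epsilon_axial = 0.00163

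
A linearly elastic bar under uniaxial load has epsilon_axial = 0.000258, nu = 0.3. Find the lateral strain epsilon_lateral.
Model: a linearly elastic bar under uniaxial load, so epsilon_lateral = -nu·epsilon_axial.
Substitute:
  epsilon_lateral = -(0.3 × 0.000258)
  epsilon_lateral = -7.74 × 10⁻⁵
Final answer: epsilon_lateral = -7.74 × 10⁻⁵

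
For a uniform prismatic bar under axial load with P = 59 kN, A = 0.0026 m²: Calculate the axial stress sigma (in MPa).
Model: a uniform prismatic bar under axial load, so sigma = P / A.
Convert to SI units:
  P = 59 kN = 59000 N
Substitute:
  sigma = 59000 / 0.0026
  sigma = 2.269 × 10⁷ Pa
Convert: sigma = 2.269 × 10⁷ Pa = 22.69 MPa
Final answer: sigma = 22.69 MPa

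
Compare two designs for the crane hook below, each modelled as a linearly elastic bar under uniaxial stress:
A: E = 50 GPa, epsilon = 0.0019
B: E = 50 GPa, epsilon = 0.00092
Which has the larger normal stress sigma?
Model: a linearly elastic bar under uniaxial stress, so sigma = E·epsilon (SI units).
  A: sigma = (5 × 10¹⁰) × 0.0019 = 9.5 × 10⁷ Pa = 95 MPa
  B: sigma = (5 × 10¹⁰) × 0.00092 = 4.6 × 10⁷ Pa = 46 MPa
95 MPa > 46 MPa, so A is larger.
Final answer: A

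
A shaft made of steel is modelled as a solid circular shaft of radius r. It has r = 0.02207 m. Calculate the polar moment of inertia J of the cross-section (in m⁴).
Model: a solid circular shaft of radius r, so J = (π·r^4) / 2.
Substitute:
  J = (π × 0.02207^4) / 2
  J = 3.727 × 10⁻⁷ m⁴
Final answer: J = 3.727 × 10⁻⁷ m⁴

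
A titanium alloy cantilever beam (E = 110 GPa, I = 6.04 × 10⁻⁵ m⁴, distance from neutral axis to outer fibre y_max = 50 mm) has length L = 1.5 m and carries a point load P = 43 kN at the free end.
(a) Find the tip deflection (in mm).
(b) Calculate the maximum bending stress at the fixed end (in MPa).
(a) Tip deflection of a cantilever with an end point load: δ = P·L^3 / (3·E·I). Convert P = 43 kN = 43000 N, E = 110 GPa = 1.1 × 10¹¹ Pa.
  δ = (43000 × 1.5^3) / (3 × (1.1 × 10¹¹) × (6.04 × 10⁻⁵)) = 0.007281 m = 7.281 mm
(b) Maximum bending moment at the fixed end: M = P·L = 43000 × 1.5 = 64500 N·m. Convert y_max = 50 mm = 0.05 m.
  σ = M·y_max / I = (64500 × 0.05) / (6.04 × 10⁻⁵) = 5.339 × 10⁷ Pa = 53.39 MPa
Final answer: (a) δ = 7.281 mm, (b) σ = 53.39 MPa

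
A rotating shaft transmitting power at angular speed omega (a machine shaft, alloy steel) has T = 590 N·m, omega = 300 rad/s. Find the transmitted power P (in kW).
Model: a rotating shaft transmitting power at angular speed omega, so P = T·omega.
Substitute:
  P = 590 × 300
  P = 177000 W
Convert: P = 177000 W = 177 kW
Final answer: P = 177 kW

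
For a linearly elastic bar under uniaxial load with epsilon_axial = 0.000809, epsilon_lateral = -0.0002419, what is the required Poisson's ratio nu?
Model: a linearly elastic bar under uniaxial load, so epsilon_lateral = -nu·epsilon_axial.
Solve for nu: nu = -epsilon_lateral / epsilon_axial.
Substitute:
  nu = -(-0.0002419) / 0.000809
  nu = 0.299
Final answer: nu = 0.299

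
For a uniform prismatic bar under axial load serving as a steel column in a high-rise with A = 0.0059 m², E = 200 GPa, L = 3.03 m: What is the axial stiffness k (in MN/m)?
Model: a uniform prismatic bar under axial load, so k = (A·E) / L.
Convert to SI units:
  E = 200 GPa = 2 × 10¹¹ Pa
Substitute:
  k = (0.0059 × (2 × 10¹¹)) / 3.03
  k = 3.894 × 10⁸ N/m
Convert: k = 3.894 × 10⁸ N/m = 389.4 MN/m
Final answer: k = 389.4 MN/m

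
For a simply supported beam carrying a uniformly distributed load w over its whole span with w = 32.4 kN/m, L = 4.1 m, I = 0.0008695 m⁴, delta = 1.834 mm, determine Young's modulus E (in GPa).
Model: a simply supported beam carrying a uniformly distributed load w over its whole span, so delta = (5·w·L^4) / (384·E·I).
Solve for E: E = (5·w·L^4) / (384·delta·I).
Convert to SI units:
  w = 32.4 kN/m = 32400 N/m
  delta = 1.834 mm = 0.001834 m
Substitute:
  E = (5 × 32400 × 4.1^4) / (384 × 0.001834 × 0.0008695)
  E = 7.476 × 10¹⁰ Pa
Convert: E = 7.476 × 10¹⁰ Pa = 74.76 GPa
Final answer: E = 74.76 GPa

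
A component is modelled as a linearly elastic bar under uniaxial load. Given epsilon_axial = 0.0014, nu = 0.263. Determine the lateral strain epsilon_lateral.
Model: a linearly elastic bar under uniaxial load, so epsilon_lateral = -nu·epsilon_axial.
Substitute:
  epsilon_lateral = -(0.263 × 0.0014)
  epsilon_lateral = -0.0003682
Final answer: epsilon_lateral = -0.0003682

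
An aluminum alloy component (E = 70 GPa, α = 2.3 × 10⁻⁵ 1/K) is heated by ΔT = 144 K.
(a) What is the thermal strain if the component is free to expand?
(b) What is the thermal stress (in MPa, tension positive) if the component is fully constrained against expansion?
(a) Free thermal strain ε_th = α·ΔT = (2.3 × 10⁻⁵) × 144 = 0.003312
(b) Fully constrained, the expansion is suppressed, so σ = -E·α·ΔT. Convert E = 70 GPa = 7 × 10¹⁰ Pa.
  σ = -(7 × 10¹⁰) × (2.3 × 10⁻⁵) × 144 = -2.318 × 10⁸ Pa = -231.8 MPa (compressive)
Final answer: (a) ε_th = 0.003312, (b) σ = -231.8 MPa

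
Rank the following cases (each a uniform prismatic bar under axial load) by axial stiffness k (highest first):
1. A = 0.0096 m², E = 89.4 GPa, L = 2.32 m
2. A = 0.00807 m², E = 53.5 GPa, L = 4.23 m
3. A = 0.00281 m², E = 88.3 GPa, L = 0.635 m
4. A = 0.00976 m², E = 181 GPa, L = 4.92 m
Model: a uniform prismatic bar under axial load, so k = (A·E) / L (SI units).
  Case 1: k = (0.0096 × (8.94 × 10¹⁰)) / 2.32 = 3.699 × 10⁸ N/m = 369.9 MN/m
  Case 2: k = (0.00807 × (5.35 × 10¹⁰)) / 4.23 = 1.021 × 10⁸ N/m = 102.1 MN/m
  Case 3: k = (0.00281 × (8.83 × 10¹⁰)) / 0.635 = 3.907 × 10⁸ N/m = 390.7 MN/m
  Case 4: k = (0.00976 × (1.81 × 10¹¹)) / 4.92 = 3.591 × 10⁸ N/m = 359.1 MN/m
Ordering: 390.7 MN/m (case 3) > 369.9 MN/m (case 1) > 359.1 MN/m (case 4) > 102.1 MN/m (case 2)
Final answer: 3, 1, 4, 2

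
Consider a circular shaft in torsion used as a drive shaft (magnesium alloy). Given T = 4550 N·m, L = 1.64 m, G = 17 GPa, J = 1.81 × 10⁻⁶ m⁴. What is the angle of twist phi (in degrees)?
Model: a circular shaft in torsion, so phi = (T·L) / (G·J).
Convert to SI units:
  G = 17 GPa = 1.7 × 10¹⁰ Pa
Substitute:
  phi = (4550 × 1.64) / ((1.7 × 10¹⁰) × (1.81 × 10⁻⁶))
  phi = 0.2425 rad
Convert to degrees: phi = 0.2425 × 180/π = 13.89°
Final answer: phi = 13.89°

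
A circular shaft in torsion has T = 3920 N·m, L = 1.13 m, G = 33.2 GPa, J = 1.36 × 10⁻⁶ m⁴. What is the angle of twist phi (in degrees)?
Model: a circular shaft in torsion, so phi = (T·L) / (G·J).
Convert to SI units:
  G = 33.2 GPa = 3.32 × 10¹⁰ Pa
Substitute:
  phi = (3920 × 1.13) / ((3.32 × 10¹⁰) × (1.36 × 10⁻⁶))
  phi = 0.0981 rad
Convert to degrees: phi = 0.0981 × 180/π = 5.621°
Final answer: phi = 5.621°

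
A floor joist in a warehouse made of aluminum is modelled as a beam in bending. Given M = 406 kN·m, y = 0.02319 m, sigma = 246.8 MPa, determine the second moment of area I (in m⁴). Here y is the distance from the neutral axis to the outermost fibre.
Model: a beam in bending, so sigma = (M·y) / I.
Solve for I: I = (M·y) / sigma.
Convert to SI units:
  M = 406 kN·m = 406000 N·m
  sigma = 246.8 MPa = 2.468 × 10⁸ Pa
Substitute:
  I = (406000 × 0.02319) / (2.468 × 10⁸)
  I = 3.815 × 10⁻⁵ m⁴
Final answer: I = 3.815 × 10⁻⁵ m⁴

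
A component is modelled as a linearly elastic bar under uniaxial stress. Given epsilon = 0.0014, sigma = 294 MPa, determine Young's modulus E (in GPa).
Model: a linearly elastic bar under uniaxial stress, so sigma = E·epsilon.
Solve for E: E = sigma / epsilon.
Convert to SI units:
  sigma = 294 MPa = 2.94 × 10⁸ Pa
Substitute:
  E = (2.94 × 10⁸) / 0.0014
  E = 2.1 × 10¹¹ Pa
Convert: E = 2.1 × 10¹¹ Pa = 210 GPa
Final answer: E = 210 GPa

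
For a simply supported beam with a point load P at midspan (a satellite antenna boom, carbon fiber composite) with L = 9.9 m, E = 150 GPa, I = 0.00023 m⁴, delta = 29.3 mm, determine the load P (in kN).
Model: a simply supported beam with a point load P at midspan, so delta = (P·L^3) / (48·E·I).
Solve for P: P = (48·delta·E·I) / L^3.
Convert to SI units:
  E = 150 GPa = 1.5 × 10¹¹ Pa
  delta = 29.3 mm = 0.0293 m
Substitute:
  P = (48 × 0.0293 × (1.5 × 10¹¹) × 0.00023) / 9.9^3
  P = 50010 N
Convert: P = 50010 N = 50.01 kN
Final answer: P = 50.01 kN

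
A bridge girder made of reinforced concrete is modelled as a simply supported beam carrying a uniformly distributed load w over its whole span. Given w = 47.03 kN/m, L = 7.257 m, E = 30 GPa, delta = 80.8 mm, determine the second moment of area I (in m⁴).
Model: a simply supported beam carrying a uniformly distributed load w over its whole span, so delta = (5·w·L^4) / (384·E·I).
Solve for I: I = (5·w·L^4) / (384·delta·E).
Convert to SI units:
  w = 47.03 kN/m = 47030 N/m
  E = 30 GPa = 3 × 10¹⁰ Pa
  delta = 80.8 mm = 0.0808 m
Substitute:
  I = (5 × 47030 × 7.257^4) / (384 × 0.0808 × (3 × 10¹⁰))
  I = 0.0007007 m⁴
Final answer: I = 0.0007007 m⁴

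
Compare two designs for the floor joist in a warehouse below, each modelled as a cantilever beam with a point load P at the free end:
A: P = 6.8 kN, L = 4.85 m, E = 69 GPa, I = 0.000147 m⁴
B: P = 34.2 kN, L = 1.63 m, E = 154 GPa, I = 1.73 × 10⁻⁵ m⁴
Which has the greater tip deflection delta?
Model: a cantilever beam with a point load P at the free end, so delta = (P·L^3) / (3·E·I) (SI units).
  A: delta = (6800 × 4.85^3) / (3 × (6.9 × 10¹⁰) × 0.000147) = 0.02549 m = 25.49 mm
  B: delta = (34200 × 1.63^3) / (3 × (1.54 × 10¹¹) × (1.73 × 10⁻⁵)) = 0.01853 m = 18.53 mm
25.49 mm > 18.53 mm, so A is larger.
Final answer: A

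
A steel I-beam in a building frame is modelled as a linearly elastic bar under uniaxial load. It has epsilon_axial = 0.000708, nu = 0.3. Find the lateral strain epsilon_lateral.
Model: a linearly elastic bar under uniaxial load, so epsilon_lateral = -nu·epsilon_axial.
Substitute:
  epsilon_lateral = -(0.3 × 0.000708)
  epsilon_lateral = -0.0002124
Final answer: epsilon_lateral = -0.0002124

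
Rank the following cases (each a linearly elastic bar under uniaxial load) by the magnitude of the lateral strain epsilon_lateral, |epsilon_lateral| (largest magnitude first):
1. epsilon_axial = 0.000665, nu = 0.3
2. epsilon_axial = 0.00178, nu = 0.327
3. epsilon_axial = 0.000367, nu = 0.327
Model: a linearly elastic bar under uniaxial load, so epsilon_lateral = -nu·epsilon_axial (SI units).
  Case 1: epsilon_lateral = -(0.3 × 0.000665) = -0.0001995
  Case 2: epsilon_lateral = -(0.327 × 0.00178) = -0.0005821
  Case 3: epsilon_lateral = -(0.327 × 0.000367) = -0.00012
Ordering by |epsilon_lateral|: 0.0005821 (case 2) > 0.0001995 (case 1) > 0.00012 (case 3)
Final answer: 2, 1, 3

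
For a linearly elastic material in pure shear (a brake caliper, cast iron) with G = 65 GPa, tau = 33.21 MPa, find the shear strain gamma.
Model: a linearly elastic material in pure shear, so tau = G·gamma.
Solve for gamma: gamma = tau / G.
Convert to SI units:
  G = 65 GPa = 6.5 × 10¹⁰ Pa
  tau = 33.21 MPa = 3.321 × 10⁷ Pa
Substitute:
  gamma = (3.321 × 10⁷) / (6.5 × 10¹⁰)
  gamma = 0.0005109
Final answer: gamma = 0.0005109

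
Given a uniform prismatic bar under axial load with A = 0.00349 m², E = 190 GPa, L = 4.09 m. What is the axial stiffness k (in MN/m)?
Model: a uniform prismatic bar under axial load, so k = (A·E) / L.
Convert to SI units:
  E = 190 GPa = 1.9 × 10¹¹ Pa
Substitute:
  k = (0.00349 × (1.9 × 10¹¹)) / 4.09
  k = 1.621 × 10⁸ N/m
Convert: k = 1.621 × 10⁸ N/m = 162.1 MN/m
Final answer: k = 162.1 MN/m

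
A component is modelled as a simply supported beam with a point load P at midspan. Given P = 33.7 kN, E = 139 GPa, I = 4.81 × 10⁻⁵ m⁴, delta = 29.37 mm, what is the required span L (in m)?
Model: a simply supported beam with a point load P at midspan, so delta = (P·L^3) / (48·E·I).
Solve for L: L = ((48·delta·E·I) / P)^(1/3).
Convert to SI units:
  P = 33.7 kN = 33700 N
  E = 139 GPa = 1.39 × 10¹¹ Pa
  delta = 29.37 mm = 0.02937 m
Substitute:
  L = ((48 × 0.02937 × (1.39 × 10¹¹) × (4.81 × 10⁻⁵)) / 33700)^(1/3)
  L = 6.54 m
Final answer: L = 6.54 m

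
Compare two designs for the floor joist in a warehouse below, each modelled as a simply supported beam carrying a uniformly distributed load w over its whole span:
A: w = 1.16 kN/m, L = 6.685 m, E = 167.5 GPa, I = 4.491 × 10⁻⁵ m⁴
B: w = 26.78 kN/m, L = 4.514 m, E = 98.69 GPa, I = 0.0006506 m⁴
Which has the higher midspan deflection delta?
Model: a simply supported beam carrying a uniformly distributed load w over its whole span, so delta = (5·w·L^4) / (384·E·I) (SI units).
  A: delta = (5 × 1160 × 6.685^4) / (384 × (1.675 × 10¹¹) × (4.491 × 10⁻⁵)) = 0.00401 m = 4.01 mm
  B: delta = (5 × 26780 × 4.514^4) / (384 × (9.869 × 10¹⁰) × 0.0006506) = 0.002255 m = 2.255 mm
4.01 mm > 2.255 mm, so A is larger.
Final answer: A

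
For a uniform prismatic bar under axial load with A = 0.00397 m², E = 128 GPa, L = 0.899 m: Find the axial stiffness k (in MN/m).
Model: a uniform prismatic bar under axial load, so k = (A·E) / L.
Convert to SI units:
  E = 128 GPa = 1.28 × 10¹¹ Pa
Substitute:
  k = (0.00397 × (1.28 × 10¹¹)) / 0.899
  k = 5.653 × 10⁸ N/m
Convert: k = 5.653 × 10⁸ N/m = 565.3 MN/m
Final answer: k = 565.3 MN/m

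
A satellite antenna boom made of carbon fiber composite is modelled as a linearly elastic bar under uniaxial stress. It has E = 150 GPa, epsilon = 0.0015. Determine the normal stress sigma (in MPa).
Model: a linearly elastic bar under uniaxial stress, so sigma = E·epsilon.
Convert to SI units:
  E = 150 GPa = 1.5 × 10¹¹ Pa
Substitute:
  sigma = (1.5 × 10¹¹) × 0.0015
  sigma = 2.25 × 10⁸ Pa
Convert: sigma = 2.25 × 10⁸ Pa = 225 MPa
Final answer: sigma = 225 MPa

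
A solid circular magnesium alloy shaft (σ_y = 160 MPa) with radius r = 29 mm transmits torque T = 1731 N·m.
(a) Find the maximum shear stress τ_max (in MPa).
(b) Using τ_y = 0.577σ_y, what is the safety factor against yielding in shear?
(a) For a solid circular shaft, τ_max = T·r/J with J = π·r^4/2, i.e. τ_max = 2·T / (π·r^3). Convert r = 29 mm = 0.029 m.
  τ_max = (2 × 1731) / (π × 0.029^3) = 4.518 × 10⁷ Pa = 45.18 MPa
(b) τ_y = 0.577 × 160 = 92.32 MPa
  SF = τ_y/τ_max = 92.32 / 45.18 = 2.043
Final answer: (a) τ_max = 45.18 MPa, (b) SF = 2.043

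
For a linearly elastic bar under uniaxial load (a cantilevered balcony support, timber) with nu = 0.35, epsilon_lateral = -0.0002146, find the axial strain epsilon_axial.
Model: a linearly elastic bar under uniaxial load, so epsilon_lateral = -nu·epsilon_axial.
Solve for epsilon_axial: epsilon_axial = -epsilon_lateral / nu.
Substitute:
  epsilon_axial = -(-0.0002146) / 0.35
  epsilon_axial = 0.0006131
Final answer: epsilon_axial = 0.0006131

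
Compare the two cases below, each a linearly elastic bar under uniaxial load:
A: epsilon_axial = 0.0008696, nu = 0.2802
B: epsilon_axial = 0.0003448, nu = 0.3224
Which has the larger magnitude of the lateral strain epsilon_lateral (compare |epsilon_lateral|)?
Model: a linearly elastic bar under uniaxial load, so epsilon_lateral = -nu·epsilon_axial (SI units).
  A: epsilon_lateral = -(0.2802 × 0.0008696) = -0.0002437
  B: epsilon_lateral = -(0.3224 × 0.0003448) = -0.0001112
|epsilon_lateral|: A = 0.0002437, B = 0.0001112, so A is larger in magnitude.
Final answer: A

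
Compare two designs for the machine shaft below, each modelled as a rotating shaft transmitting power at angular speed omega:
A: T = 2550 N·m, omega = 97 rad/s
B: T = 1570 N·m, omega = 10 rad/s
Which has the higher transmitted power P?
Model: a rotating shaft transmitting power at angular speed omega, so P = T·omega (SI units).
  A: P = 2550 × 97 = 247400 W = 247.4 kW
  B: P = 1570 × 10 = 15700 W = 15.7 kW
247.4 kW > 15.7 kW, so A is larger.
Final answer: A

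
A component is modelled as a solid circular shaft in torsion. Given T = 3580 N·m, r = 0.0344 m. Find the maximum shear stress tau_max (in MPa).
Model: a solid circular shaft in torsion, so tau_max = (2·T) / (π·r^3).
Substitute:
  tau_max = (2 × 3580) / (π × 0.0344^3)
  tau_max = 5.599 × 10⁷ Pa
Convert: tau_max = 5.599 × 10⁷ Pa = 55.99 MPa
Final answer: tau_max = 55.99 MPa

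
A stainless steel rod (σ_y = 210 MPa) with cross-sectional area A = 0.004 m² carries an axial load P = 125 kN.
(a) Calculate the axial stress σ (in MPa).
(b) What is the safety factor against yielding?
(a) Axial stress σ = P/A. Convert P = 125 kN = 125000 N.
  σ = 125000 / 0.004 = 3.125 × 10⁷ Pa = 31.25 MPa
(b) Safety factor SF = σ_y/σ = 210 / 31.25 = 6.72
Final answer: (a) σ = 31.25 MPa, (b) SF = 6.72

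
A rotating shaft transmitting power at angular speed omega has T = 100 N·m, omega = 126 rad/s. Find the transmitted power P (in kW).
Model: a rotating shaft transmitting power at angular speed omega, so P = T·omega.
Substitute:
  P = 100 × 126
  P = 12600 W
Convert: P = 12600 W = 12.6 kW
Final answer: P = 12.6 kW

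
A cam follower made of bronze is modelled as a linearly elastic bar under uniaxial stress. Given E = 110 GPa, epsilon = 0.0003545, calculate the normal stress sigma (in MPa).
Model: a linearly elastic bar under uniaxial stress, so epsilon = sigma / E.
Solve for sigma: sigma = epsilon·E.
Convert to SI units:
  E = 110 GPa = 1.1 × 10¹¹ Pa
Substitute:
  sigma = 0.0003545 × (1.1 × 10¹¹)
  sigma = 3.9 × 10⁷ Pa
Convert: sigma = 3.9 × 10⁷ Pa = 39 MPa
Final answer: sigma = 39 MPa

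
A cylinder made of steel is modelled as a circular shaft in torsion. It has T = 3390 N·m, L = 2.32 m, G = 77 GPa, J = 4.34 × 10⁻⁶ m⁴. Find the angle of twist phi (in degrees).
Model: a circular shaft in torsion, so phi = (T·L) / (G·J).
Convert to SI units:
  G = 77 GPa = 7.7 × 10¹⁰ Pa
Substitute:
  phi = (3390 × 2.32) / ((7.7 × 10¹⁰) × (4.34 × 10⁻⁶))
  phi = 0.02353 rad
Convert to degrees: phi = 0.02353 × 180/π = 1.348°
Final answer: phi = 1.348°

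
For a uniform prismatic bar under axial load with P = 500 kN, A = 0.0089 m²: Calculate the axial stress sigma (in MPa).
Model: a uniform prismatic bar under axial load, so sigma = P / A.
Convert to SI units:
  P = 500 kN = 500000 N
Substitute:
  sigma = 500000 / 0.0089
  sigma = 5.618 × 10⁷ Pa
Convert: sigma = 5.618 × 10⁷ Pa = 56.18 MPa
Final answer: sigma = 56.18 MPa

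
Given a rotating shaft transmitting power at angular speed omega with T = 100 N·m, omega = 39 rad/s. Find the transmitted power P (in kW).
Model: a rotating shaft transmitting power at angular speed omega, so P = T·omega.
Substitute:
  P = 100 × 39
  P = 3900 W
Convert: P = 3900 W = 3.9 kW
Final answer: P = 3.9 kW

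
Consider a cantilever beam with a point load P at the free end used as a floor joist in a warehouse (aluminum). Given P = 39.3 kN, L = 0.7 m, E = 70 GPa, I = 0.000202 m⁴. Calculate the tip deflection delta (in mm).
Model: a cantilever beam with a point load P at the free end, so delta = (P·L^3) / (3·E·I).
Convert to SI units:
  P = 39.3 kN = 39300 N
  E = 70 GPa = 7 × 10¹⁰ Pa
Substitute:
  delta = (39300 × 0.7^3) / (3 × (7 × 10¹⁰) × 0.000202)
  delta = 0.0003178 m
Convert: delta = 0.0003178 m = 0.3178 mm
Final answer: delta = 0.3178 mm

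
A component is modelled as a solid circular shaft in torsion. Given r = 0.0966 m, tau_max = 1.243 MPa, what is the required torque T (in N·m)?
Model: a solid circular shaft in torsion, so tau_max = (2·T) / (π·r^3).
Solve for T: T = (π·tau_max·r^3) / 2.
Convert to SI units:
  tau_max = 1.243 MPa = 1.243 × 10⁶ Pa
Substitute:
  T = (π × (1.243 × 10⁶) × 0.0966^3) / 2
  T = 1760 N·m
Final answer: T = 1760 N·m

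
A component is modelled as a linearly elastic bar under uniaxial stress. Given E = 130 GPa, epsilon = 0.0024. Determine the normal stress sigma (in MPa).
Model: a linearly elastic bar under uniaxial stress, so sigma = E·epsilon.
Convert to SI units:
  E = 130 GPa = 1.3 × 10¹¹ Pa
Substitute:
  sigma = (1.3 × 10¹¹) × 0.0024
  sigma = 3.12 × 10⁸ Pa
Convert: sigma = 3.12 × 10⁸ Pa = 312 MPa
Final answer: sigma = 312 MPa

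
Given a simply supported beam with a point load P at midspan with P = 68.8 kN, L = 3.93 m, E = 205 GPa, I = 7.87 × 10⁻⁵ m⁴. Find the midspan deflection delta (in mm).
Model: a simply supported beam with a point load P at midspan, so delta = (P·L^3) / (48·E·I).
Convert to SI units:
  P = 68.8 kN = 68800 N
  E = 205 GPa = 2.05 × 10¹¹ Pa
Substitute:
  delta = (68800 × 3.93^3) / (48 × (2.05 × 10¹¹) × (7.87 × 10⁻⁵))
  delta = 0.005393 m
Convert: delta = 0.005393 m = 5.393 mm
Final answer: delta = 5.393 mm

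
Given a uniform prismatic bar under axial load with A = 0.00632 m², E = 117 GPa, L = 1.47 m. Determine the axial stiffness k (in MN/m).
Model: a uniform prismatic bar under axial load, so k = (A·E) / L.
Convert to SI units:
  E = 117 GPa = 1.17 × 10¹¹ Pa
Substitute:
  k = (0.00632 × (1.17 × 10¹¹)) / 1.47
  k = 5.03 × 10⁸ N/m
Convert: k = 5.03 × 10⁸ N/m = 503 MN/m
Final answer: k = 503 MN/m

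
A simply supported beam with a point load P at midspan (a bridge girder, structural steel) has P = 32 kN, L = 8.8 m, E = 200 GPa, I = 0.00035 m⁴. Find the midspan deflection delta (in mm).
Model: a simply supported beam with a point load P at midspan, so delta = (P·L^3) / (48·E·I).
Convert to SI units:
  P = 32 kN = 32000 N
  E = 200 GPa = 2 × 10¹¹ Pa
Substitute:
  delta = (32000 × 8.8^3) / (48 × (2 × 10¹¹) × 0.00035)
  delta = 0.00649 m
Convert: delta = 0.00649 m = 6.49 mm
Final answer: delta = 6.49 mm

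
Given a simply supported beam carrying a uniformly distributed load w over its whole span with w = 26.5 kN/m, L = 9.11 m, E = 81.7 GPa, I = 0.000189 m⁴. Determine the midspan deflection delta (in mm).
Model: a simply supported beam carrying a uniformly distributed load w over its whole span, so delta = (5·w·L^4) / (384·E·I).
Convert to SI units:
  w = 26.5 kN/m = 26500 N/m
  E = 81.7 GPa = 8.17 × 10¹⁰ Pa
Substitute:
  delta = (5 × 26500 × 9.11^4) / (384 × (8.17 × 10¹⁰) × 0.000189)
  delta = 0.1539 m
Convert: delta = 0.1539 m = 153.9 mm
Final answer: delta = 153.9 mm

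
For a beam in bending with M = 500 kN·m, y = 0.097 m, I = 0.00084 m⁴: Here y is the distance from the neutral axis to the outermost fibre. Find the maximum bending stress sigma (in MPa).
Model: a beam in bending, so sigma = (M·y) / I.
Convert to SI units:
  M = 500 kN·m = 500000 N·m
Substitute:
  sigma = (500000 × 0.097) / 0.00084
  sigma = 5.774 × 10⁷ Pa
Convert: sigma = 5.774 × 10⁷ Pa = 57.74 MPa
Final answer: sigma = 57.74 MPa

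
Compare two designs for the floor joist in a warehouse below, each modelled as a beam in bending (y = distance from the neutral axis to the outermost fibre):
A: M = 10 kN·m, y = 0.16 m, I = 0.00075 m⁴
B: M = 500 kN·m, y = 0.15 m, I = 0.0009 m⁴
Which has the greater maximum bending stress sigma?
Model: a beam in bending (y = distance from the neutral axis to the outermost fibre), so sigma = (M·y) / I (SI units).
  A: sigma = (10000 × 0.16) / 0.00075 = 2.133 × 10⁶ Pa = 2.133 MPa
  B: sigma = (500000 × 0.15) / 0.0009 = 8.333 × 10⁷ Pa = 83.33 MPa
83.33 MPa > 2.133 MPa, so B is larger.
Final answer: B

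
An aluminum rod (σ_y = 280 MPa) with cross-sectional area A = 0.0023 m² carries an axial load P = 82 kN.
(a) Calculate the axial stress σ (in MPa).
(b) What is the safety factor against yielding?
(a) Axial stress σ = P/A. Convert P = 82 kN = 82000 N.
  σ = 82000 / 0.0023 = 3.565 × 10⁷ Pa = 35.65 MPa
(b) Safety factor SF = σ_y/σ = 280 / 35.65 = 7.854
Final answer: (a) σ = 35.65 MPa, (b) SF = 7.854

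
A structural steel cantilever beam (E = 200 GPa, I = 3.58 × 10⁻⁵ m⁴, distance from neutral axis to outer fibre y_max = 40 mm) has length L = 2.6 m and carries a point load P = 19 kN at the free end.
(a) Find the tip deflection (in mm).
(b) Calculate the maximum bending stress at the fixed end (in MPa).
(a) Tip deflection of a cantilever with an end point load: δ = P·L^3 / (3·E·I). Convert P = 19 kN = 19000 N, E = 200 GPa = 2 × 10¹¹ Pa.
  δ = (19000 × 2.6^3) / (3 × (2 × 10¹¹) × (3.58 × 10⁻⁵)) = 0.01555 m = 15.55 mm
(b) Maximum bending moment at the fixed end: M = P·L = 19000 × 2.6 = 49400 N·m. Convert y_max = 40 mm = 0.04 m.
  σ = M·y_max / I = (49400 × 0.04) / (3.58 × 10⁻⁵) = 5.52 × 10⁷ Pa = 55.2 MPa
Final answer: (a) δ = 15.55 mm, (b) σ = 55.2 MPa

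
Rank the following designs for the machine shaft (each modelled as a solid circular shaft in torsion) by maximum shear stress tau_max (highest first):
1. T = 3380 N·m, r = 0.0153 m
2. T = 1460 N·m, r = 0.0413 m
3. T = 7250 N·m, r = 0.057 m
Model: a solid circular shaft in torsion, so tau_max = (2·T) / (π·r^3) (SI units).
  Case 1: tau_max = (2 × 3380) / (π × 0.0153^3) = 6.008 × 10⁸ Pa = 600.8 MPa
  Case 2: tau_max = (2 × 1460) / (π × 0.0413^3) = 1.319 × 10⁷ Pa = 13.19 MPa
  Case 3: tau_max = (2 × 7250) / (π × 0.057^3) = 2.492 × 10⁷ Pa = 24.92 MPa
Ordering: 600.8 MPa (case 1) > 24.92 MPa (case 3) > 13.19 MPa (case 2)
Final answer: 1, 3, 2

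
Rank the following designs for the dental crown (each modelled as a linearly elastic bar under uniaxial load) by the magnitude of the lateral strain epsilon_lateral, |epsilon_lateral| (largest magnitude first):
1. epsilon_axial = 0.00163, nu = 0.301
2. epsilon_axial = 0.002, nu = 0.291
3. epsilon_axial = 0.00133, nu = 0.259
Model: a linearly elastic bar under uniaxial load, so epsilon_lateral = -nu·epsilon_axial (SI units).
  Case 1: epsilon_lateral = -(0.301 × 0.00163) = -0.0004906
  Case 2: epsilon_lateral = -(0.291 × 0.002) = -0.000582
  Case 3: epsilon_lateral = -(0.259 × 0.00133) = -0.0003445
Ordering by |epsilon_lateral|: 0.000582 (case 2) > 0.0004906 (case 1) > 0.0003445 (case 3)
Final answer: 2, 1, 3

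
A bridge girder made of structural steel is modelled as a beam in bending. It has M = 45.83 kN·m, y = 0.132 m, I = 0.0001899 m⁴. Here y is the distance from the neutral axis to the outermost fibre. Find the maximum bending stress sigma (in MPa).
Model: a beam in bending, so sigma = (M·y) / I.
Convert to SI units:
  M = 45.83 kN·m = 45830 N·m
Substitute:
  sigma = (45830 × 0.132) / 0.0001899
  sigma = 3.186 × 10⁷ Pa
Convert: sigma = 3.186 × 10⁷ Pa = 31.86 MPa
Final answer: sigma = 31.86 MPa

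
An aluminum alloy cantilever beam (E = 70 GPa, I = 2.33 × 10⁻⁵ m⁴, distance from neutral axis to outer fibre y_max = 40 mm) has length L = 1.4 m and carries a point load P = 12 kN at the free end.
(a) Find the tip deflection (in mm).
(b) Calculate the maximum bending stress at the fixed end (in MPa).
(a) Tip deflection of a cantilever with an end point load: δ = P·L^3 / (3·E·I). Convert P = 12 kN = 12000 N, E = 70 GPa = 7 × 10¹⁰ Pa.
  δ = (12000 × 1.4^3) / (3 × (7 × 10¹⁰) × (2.33 × 10⁻⁵)) = 0.00673 m = 6.73 mm
(b) Maximum bending moment at the fixed end: M = P·L = 12000 × 1.4 = 16800 N·m. Convert y_max = 40 mm = 0.04 m.
  σ = M·y_max / I = (16800 × 0.04) / (2.33 × 10⁻⁵) = 2.884 × 10⁷ Pa = 28.84 MPa
Final answer: (a) δ = 6.73 mm, (b) σ = 28.84 MPa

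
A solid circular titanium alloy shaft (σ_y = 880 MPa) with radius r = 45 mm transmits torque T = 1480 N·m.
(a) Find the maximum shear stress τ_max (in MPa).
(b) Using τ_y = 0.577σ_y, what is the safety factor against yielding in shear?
(a) For a solid circular shaft, τ_max = T·r/J with J = π·r^4/2, i.e. τ_max = 2·T / (π·r^3). Convert r = 45 mm = 0.045 m.
  τ_max = (2 × 1480) / (π × 0.045^3) = 1.034 × 10⁷ Pa = 10.34 MPa
(b) τ_y = 0.577 × 880 = 507.76 MPa
  SF = τ_y/τ_max = 507.76 / 10.34 = 49.11
Final answer: (a) τ_max = 10.34 MPa, (b) SF = 49.11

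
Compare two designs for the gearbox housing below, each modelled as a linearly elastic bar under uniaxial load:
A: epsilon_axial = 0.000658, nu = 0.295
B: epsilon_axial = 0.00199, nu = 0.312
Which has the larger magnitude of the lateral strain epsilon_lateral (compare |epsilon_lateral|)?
Model: a linearly elastic bar under uniaxial load, so epsilon_lateral = -nu·epsilon_axial (SI units).
  A: epsilon_lateral = -(0.295 × 0.000658) = -0.0001941
  B: epsilon_lateral = -(0.312 × 0.00199) = -0.0006209
|epsilon_lateral|: A = 0.0001941, B = 0.0006209, so B is larger in magnitude.
Final answer: B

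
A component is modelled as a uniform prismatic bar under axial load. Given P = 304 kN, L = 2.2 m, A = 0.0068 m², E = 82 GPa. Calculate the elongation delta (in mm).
Model: a uniform prismatic bar under axial load, so delta = (P·L) / (A·E).
Convert to SI units:
  P = 304 kN = 304000 N
  E = 82 GPa = 8.2 × 10¹⁰ Pa
Substitute:
  delta = (304000 × 2.2) / (0.0068 × (8.2 × 10¹⁰))
  delta = 0.001199 m
Convert: delta = 0.001199 m = 1.199 mm
Final answer: delta = 1.199 mm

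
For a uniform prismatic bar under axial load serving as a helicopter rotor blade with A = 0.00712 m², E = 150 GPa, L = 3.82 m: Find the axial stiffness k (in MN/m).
Model: a uniform prismatic bar under axial load, so k = (A·E) / L.
Convert to SI units:
  E = 150 GPa = 1.5 × 10¹¹ Pa
Substitute:
  k = (0.00712 × (1.5 × 10¹¹)) / 3.82
  k = 2.796 × 10⁸ N/m
Convert: k = 2.796 × 10⁸ N/m = 279.6 MN/m
Final answer: k = 279.6 MN/m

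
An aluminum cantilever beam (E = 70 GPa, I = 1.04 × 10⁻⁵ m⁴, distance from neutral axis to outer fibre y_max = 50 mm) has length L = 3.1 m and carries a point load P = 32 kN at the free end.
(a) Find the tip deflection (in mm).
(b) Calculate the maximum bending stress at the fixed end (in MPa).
(a) Tip deflection of a cantilever with an end point load: δ = P·L^3 / (3·E·I). Convert P = 32 kN = 32000 N, E = 70 GPa = 7 × 10¹⁰ Pa.
  δ = (32000 × 3.1^3) / (3 × (7 × 10¹⁰) × (1.04 × 10⁻⁵)) = 0.4365 m = 436.5 mm
(b) Maximum bending moment at the fixed end: M = P·L = 32000 × 3.1 = 99200 N·m. Convert y_max = 50 mm = 0.05 m.
  σ = M·y_max / I = (99200 × 0.05) / (1.04 × 10⁻⁵) = 4.769 × 10⁸ Pa = 476.9 MPa
Final answer: (a) δ = 436.5 mm, (b) σ = 476.9 MPa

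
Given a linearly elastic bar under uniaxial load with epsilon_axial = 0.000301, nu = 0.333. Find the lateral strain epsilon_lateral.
Model: a linearly elastic bar under uniaxial load, so epsilon_lateral = -nu·epsilon_axial.
Substitute:
  epsilon_lateral = -(0.333 × 0.000301)
  epsilon_lateral = -0.0001002
Final answer: epsilon_lateral = -0.0001002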